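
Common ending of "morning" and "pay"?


Word 1: "morning"
Word 2: "pay"
Comparing from end:
  Pos -1: 'g' != 'y' (stop)
LCS = "" (length 0)


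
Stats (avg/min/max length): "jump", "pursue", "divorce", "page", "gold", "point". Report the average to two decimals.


Lengths: "jump"=4, "pursue"=6, "divorce"=7, "page"=4, "gold"=4, "point"=5
Sum = 30, Count = 6
Average = 30/6 = 5.00
= avg=5.00, min=4, max=7


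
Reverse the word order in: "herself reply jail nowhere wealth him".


Original: "herself reply jail nowhere wealth him"
Words (1..n): herself | reply | jail | nowhere | wealth | him
Reversed (n..1): him | wealth | nowhere | jail | reply | herself
Result = "him wealth nowhere jail reply herself"


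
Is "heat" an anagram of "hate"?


Word 1: "hate" → sorted: aeht
Word 2: "heat" → sorted: aeht
Same letters? aeht == aeht
Anagram = Yes


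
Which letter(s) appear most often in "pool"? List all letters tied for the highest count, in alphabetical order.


Word: "pool"
Letter counts:
  'l': 1
  'o': 2
  'p': 1
Maximum count = 2
Most frequent = 'o' (2 times each)


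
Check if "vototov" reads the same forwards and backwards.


Word: "vototov"
Reversed: "vototov"
Forward == Backward? vototov == vototov
Palindrome = Yes


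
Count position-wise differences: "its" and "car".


Comparing character by character (same length = 3):
  Pos 0: 'i' vs 'c' !=
  Pos 1: 't' vs 'a' !=
  Pos 2: 's' vs 'r' !=
Hamming distance = 3


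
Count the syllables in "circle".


Word: "circle"
Syllable breakdown: cir · cle
Counting: 2 parts
= 2 syllables


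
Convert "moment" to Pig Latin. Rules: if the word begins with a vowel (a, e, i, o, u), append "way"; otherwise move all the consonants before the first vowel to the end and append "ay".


Word: "moment"
Starts with consonant(s) → move to end, add 'ay'
Consonant cluster: "m"
Pig Latin = "omentmay"


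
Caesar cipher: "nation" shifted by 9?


Word: "nation"
Shift: 9
Each letter → (letter + shift) mod 26:
  'n' (13) + 9 = 22 → 'w'
  'a' (0) + 9 = 9 → 'j'
  't' (19) + 9 = 2 → 'c'
  'i' (8) + 9 = 17 → 'r'
  'o' (14) + 9 = 23 → 'x'
  'n' (13) + 9 = 22 → 'w'
Result = "wjcrxw"


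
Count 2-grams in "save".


Word: "save" (length 4)
Number of 2-grams = length - 2 + 1 = 4 - 2 + 1
= 3


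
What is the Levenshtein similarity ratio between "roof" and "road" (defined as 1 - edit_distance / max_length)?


Word 1: "roof" (length 4)
Word 2: "road" (length 4)
One optimal edit sequence:
  1. keep 'r'
  2. keep 'o'
  3. substitute 'o' -> 'a'  (+1)
  4. substitute 'f' -> 'd'  (+1)
Edit distance = 2
Max length = max(4, 4) = 4
Similarity = 1 - 2/4
= 0.5000


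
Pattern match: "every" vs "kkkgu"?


Pattern of "every": [0, 1, 0, 2, 3]
Pattern of "kkkgu": [0, 0, 0, 1, 2]
Patterns do not match
Same pattern = No


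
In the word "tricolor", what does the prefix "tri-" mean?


Prefix: tri-
As in: tricolor -> tri- + color
Meaning = three


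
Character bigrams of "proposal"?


Word: "proposal" (length 8)
Number of bigrams = 8 - 2 + 1 = 7
  Position 0: "pr"
  Position 1: "ro"
  Position 2: "op"
  Position 3: "po"
  Position 4: "os"
  Position 5: "sa"
  Position 6: "al"
Bigrams = "pr", "ro", "op", "po", "os", "sa", "al"


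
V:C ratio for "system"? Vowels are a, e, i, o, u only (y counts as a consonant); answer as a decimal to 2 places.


Word: "system"
Vowels (a,e,i,o,u): 1
Consonants: 5
Ratio = 1/5
= 0.20


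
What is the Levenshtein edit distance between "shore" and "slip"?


Word 1: "shore" (length 5)
Word 2: "slip" (length 4)
One optimal edit sequence (insert/delete/substitute each cost 1):
  1. keep 's'
  2. delete 'h'  (+1)
  3. substitute 'o' -> 'l'  (+1)
  4. substitute 'r' -> 'i'  (+1)
  5. substitute 'e' -> 'p'  (+1)
Total edit operations: 4
Edit distance = 4


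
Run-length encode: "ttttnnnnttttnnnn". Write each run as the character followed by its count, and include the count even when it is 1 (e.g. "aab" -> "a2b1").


String: "ttttnnnnttttnnnn"
Scanning for consecutive runs:
  't' x 4
  'n' x 4
  't' x 4
  'n' x 4
RLE = "t4n4t4n4"


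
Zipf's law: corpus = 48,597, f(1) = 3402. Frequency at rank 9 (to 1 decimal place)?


Zipf's law: f(r) = f(1) / r
f(1) = 3402
f(9) = 3402 / 9
= 378.0 occurrences


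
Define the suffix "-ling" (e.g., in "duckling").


Suffix: -ling
As in: duckling -> duck + -ling
Meaning = small / young


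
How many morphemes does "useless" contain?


Word: "useless"
Morphemes: use / -less
Each morpheme carries meaning
= 2 morphemes


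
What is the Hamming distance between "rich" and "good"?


Comparing character by character (same length = 4):
  Pos 0: 'r' vs 'g' !=
  Pos 1: 'i' vs 'o' !=
  Pos 2: 'c' vs 'o' !=
  Pos 3: 'h' vs 'd' !=
Hamming distance = 4


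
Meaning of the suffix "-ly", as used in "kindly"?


Suffix: -ly
As in: kindly -> kind + -ly
Meaning = in a manner


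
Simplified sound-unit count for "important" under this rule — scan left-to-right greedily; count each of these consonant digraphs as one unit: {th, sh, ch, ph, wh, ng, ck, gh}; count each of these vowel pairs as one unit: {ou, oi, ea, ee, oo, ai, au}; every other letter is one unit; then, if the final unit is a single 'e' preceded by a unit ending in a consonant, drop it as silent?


Word: "important" (9 letters)
Left-to-right scan:
  1. 'i' (letter)
  2. 'm' (letter)
  3. 'p' (letter)
  4. 'o' (letter)
  5. 'r' (letter)
  6. 't' (letter)
  7. 'a' (letter)
  8. 'n' (letter)
  9. 't' (letter)
Units from scan: 9
Sound units = 9 units


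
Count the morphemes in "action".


Word: "action"
Morphemes: act + -ion
Each morpheme carries meaning
= 2 morphemes


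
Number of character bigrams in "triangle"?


Word: "triangle" (length 8)
Number of 2-grams = length - 2 + 1 = 8 - 2 + 1
= 7


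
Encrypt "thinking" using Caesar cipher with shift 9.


Word: "thinking"
Shift: 9
Each letter → (letter + shift) mod 26:
  't' (19) + 9 = 2 → 'c'
  'h' (7) + 9 = 16 → 'q'
  'i' (8) + 9 = 17 → 'r'
  'n' (13) + 9 = 22 → 'w'
  'k' (10) + 9 = 19 → 't'
  'i' (8) + 9 = 17 → 'r'
  'n' (13) + 9 = 22 → 'w'
  'g' (6) + 9 = 15 → 'p'
Result = "cqrwtrwp"


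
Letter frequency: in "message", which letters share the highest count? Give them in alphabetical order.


Word: "message"
Letter counts:
  'a': 1
  'e': 2
  'g': 1
  'm': 1
  's': 2
Maximum count = 2
Most frequent = 'e', 's' (2 times each)


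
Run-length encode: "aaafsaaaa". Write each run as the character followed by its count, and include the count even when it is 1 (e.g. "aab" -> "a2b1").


String: "aaafsaaaa"
Scanning for consecutive runs:
  'a' x 3
  'f' x 1
  's' x 1
  'a' x 4
RLE = "a3f1s1a4"


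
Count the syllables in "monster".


Word: "monster"
Syllable breakdown: mon | ster
Counting: 2 parts
= 2 syllables


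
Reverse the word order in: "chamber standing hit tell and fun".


Original: "chamber standing hit tell and fun"
Words (1..n): chamber | standing | hit | tell | and | fun
Reversed (n..1): fun | and | tell | hit | standing | chamber
Result = "fun and tell hit standing chamber"


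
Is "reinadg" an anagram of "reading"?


Word 1: "reading" → sorted: adeginr
Word 2: "reinadg" → sorted: adeginr
Same letters? adeginr == adeginr
Anagram = Yes


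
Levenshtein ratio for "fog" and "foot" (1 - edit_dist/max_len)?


Word 1: "fog" (length 3)
Word 2: "foot" (length 4)
One optimal edit sequence:
  1. keep 'f'
  2. insert 'o'  (+1)
  3. keep 'o'
  4. substitute 'g' -> 't'  (+1)
Edit distance = 2
Max length = max(3, 4) = 4
Similarity = 1 - 2/4
= 0.5000


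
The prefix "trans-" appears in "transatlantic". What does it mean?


Prefix: trans-
Example: transatlantic (trans- + atlantic)
Meaning = across


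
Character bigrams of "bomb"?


Word: "bomb" (length 4)
Number of bigrams = 4 - 2 + 1 = 3
  Position 0: "bo"
  Position 1: "om"
  Position 2: "mb"
Bigrams = "bo", "om", "mb"


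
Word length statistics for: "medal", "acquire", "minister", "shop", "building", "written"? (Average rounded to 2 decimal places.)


Lengths: "medal"=5, "acquire"=7, "minister"=8, "shop"=4, "building"=8, "written"=7
Sum = 39, Count = 6
Average = 39/6 = 6.50
= avg=6.50, min=4, max=8


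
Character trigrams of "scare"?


Word: "scare" (length 5)
Number of trigrams = 5 - 3 + 1 = 3
  Position 0: "sca"
  Position 1: "car"
  Position 2: "are"
Trigrams = "sca", "car", "are"


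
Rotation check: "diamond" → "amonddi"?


Word: "diamond", Candidate: "amonddi"
Method: check if candidate is substring of word+word
"diamonddiamond" contains "amonddi"? Yes
Is rotation = Yes


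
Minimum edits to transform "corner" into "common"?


Word 1: "corner" (length 6)
Word 2: "common" (length 6)
One optimal edit sequence (insert/delete/substitute each cost 1):
  1. keep 'c'
  2. keep 'o'
  3. substitute 'r' -> 'm'  (+1)
  4. substitute 'n' -> 'm'  (+1)
  5. substitute 'e' -> 'o'  (+1)
  6. substitute 'r' -> 'n'  (+1)
Total edit operations: 4
Edit distance = 4


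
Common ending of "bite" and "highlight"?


Word 1: "bite"
Word 2: "highlight"
Comparing from end:
  Pos -1: 'e' != 't' (stop)
LCS = "" (length 0)


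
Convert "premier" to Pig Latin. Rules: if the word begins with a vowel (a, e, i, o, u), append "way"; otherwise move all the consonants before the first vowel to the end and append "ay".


Word: "premier"
Starts with consonant(s) → move to end, add 'ay'
Consonant cluster: "pr"
Pig Latin = "emierpray"


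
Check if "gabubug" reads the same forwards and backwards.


Word: "gabubug"
Reversed: "gububag"
Forward == Backward? gabubug != gububag
Palindrome = No


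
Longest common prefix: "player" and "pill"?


Word 1: "player"
Word 2: "pill"
Comparing from start:
  Pos 0: 'p' == 'p'
  Pos 1: 'l' != 'i' (stop)
LCP = "p" (length 1)


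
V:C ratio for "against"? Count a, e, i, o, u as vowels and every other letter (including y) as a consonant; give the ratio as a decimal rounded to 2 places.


Word: "against"
Vowels (a,e,i,o,u): 3
Consonants: 4
Ratio = 3/4
= 0.75


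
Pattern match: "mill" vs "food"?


Pattern of "mill": [0, 1, 2, 2]
Pattern of "food": [0, 1, 1, 2]
Patterns do not match
Same pattern = No


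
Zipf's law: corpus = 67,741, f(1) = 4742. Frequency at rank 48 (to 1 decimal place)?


Zipf's law: f(r) = f(1) / r
f(1) = 4742
f(48) = 4742 / 48
= 98.8 occurrences


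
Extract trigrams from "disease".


Word: "disease" (length 7)
Number of trigrams = 7 - 3 + 1 = 5
  Position 0: "dis"
  Position 1: "ise"
  Position 2: "sea"
  Position 3: "eas"
  Position 4: "ase"
Trigrams = "dis", "ise", "sea", "eas", "ase"


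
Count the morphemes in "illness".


Word: "illness"
Morphemes: ill / -ness
Each morpheme carries meaning
= 2 morphemes


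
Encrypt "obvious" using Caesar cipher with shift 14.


Word: "obvious"
Shift: 14
Each letter → (letter + shift) mod 26:
  'o' (14) + 14 = 2 → 'c'
  'b' (1) + 14 = 15 → 'p'
  'v' (21) + 14 = 9 → 'j'
  'i' (8) + 14 = 22 → 'w'
  'o' (14) + 14 = 2 → 'c'
  'u' (20) + 14 = 8 → 'i'
  's' (18) + 14 = 6 → 'g'
Result = "cpjwcig"


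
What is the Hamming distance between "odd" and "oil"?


Comparing character by character (same length = 3):
  Pos 0: 'o' vs 'o' =
  Pos 1: 'd' vs 'i' !=
  Pos 2: 'd' vs 'l' !=
Hamming distance = 2


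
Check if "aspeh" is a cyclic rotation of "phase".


Word: "phase", Candidate: "aspeh"
Method: check if candidate is substring of word+word
"phasephase" contains "aspeh"? No
Is rotation = No


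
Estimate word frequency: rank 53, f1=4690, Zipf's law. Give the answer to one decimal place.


Zipf's law: f(r) = f(1) / r
f(1) = 4690
f(53) = 4690 / 53
= 88.5 occurrences


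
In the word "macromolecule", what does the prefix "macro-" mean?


Prefix: macro-
Example: macromolecule = macro- + molecule
Meaning = large


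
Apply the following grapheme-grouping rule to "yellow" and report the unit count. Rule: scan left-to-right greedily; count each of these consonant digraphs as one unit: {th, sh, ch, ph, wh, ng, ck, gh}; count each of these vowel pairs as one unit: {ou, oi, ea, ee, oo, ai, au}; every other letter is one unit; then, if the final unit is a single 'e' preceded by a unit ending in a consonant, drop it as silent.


Word: "yellow" (6 letters)
Left-to-right scan:
  1. 'y' (letter)
  2. 'e' (letter)
  3. 'l' (letter)
  4. 'l' (letter)
  5. 'o' (letter)
  6. 'w' (letter)
Units from scan: 6
Sound units = 6 units


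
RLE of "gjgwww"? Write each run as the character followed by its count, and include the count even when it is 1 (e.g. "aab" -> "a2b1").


String: "gjgwww"
Scanning for consecutive runs:
  'g' x 1
  'j' x 1
  'g' x 1
  'w' x 3
RLE = "g1j1g1w3"


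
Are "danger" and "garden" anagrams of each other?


Word 1: "danger" → sorted: adegnr
Word 2: "garden" → sorted: adegnr
Same letters? adegnr == adegnr
Anagram = Yes


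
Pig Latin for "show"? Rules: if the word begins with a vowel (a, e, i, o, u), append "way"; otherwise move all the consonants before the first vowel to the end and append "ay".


Word: "show"
Starts with consonant(s) → move to end, add 'ay'
Consonant cluster: "sh"
Pig Latin = "owshay"


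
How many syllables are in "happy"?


Word: "happy"
Syllable breakdown: hap | py
Counting: 2 parts
= 2 syllables


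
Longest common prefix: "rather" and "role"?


Word 1: "rather"
Word 2: "role"
Comparing from start:
  Pos 0: 'r' == 'r'
  Pos 1: 'a' != 'o' (stop)
LCP = "r" (length 1)


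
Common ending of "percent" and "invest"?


Word 1: "percent"
Word 2: "invest"
Comparing from end:
  Pos -1: 't' == 't'
  Pos -2: 'n' != 's' (stop)
LCS = "t" (length 1)


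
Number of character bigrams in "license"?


Word: "license" (length 7)
Number of 2-grams = length - 2 + 1 = 7 - 2 + 1
= 6


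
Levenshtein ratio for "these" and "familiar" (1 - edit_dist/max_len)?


Word 1: "these" (length 5)
Word 2: "familiar" (length 8)
One optimal edit sequence:
  1. insert 'f'  (+1)
  2. insert 'a'  (+1)
  3. insert 'm'  (+1)
  4. substitute 't' -> 'i'  (+1)
  5. substitute 'h' -> 'l'  (+1)
  6. substitute 'e' -> 'i'  (+1)
  7. substitute 's' -> 'a'  (+1)
  8. substitute 'e' -> 'r'  (+1)
Edit distance = 8
Max length = max(5, 8) = 8
Similarity = 1 - 8/8
= 0.0000


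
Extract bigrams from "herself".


Word: "herself" (length 7)
Number of bigrams = 7 - 2 + 1 = 6
  Position 0: "he"
  Position 1: "er"
  Position 2: "rs"
  Position 3: "se"
  Position 4: "el"
  Position 5: "lf"
Bigrams = "he", "er", "rs", "se", "el", "lf"


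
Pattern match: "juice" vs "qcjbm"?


Pattern of "juice": [0, 1, 2, 3, 4]
Pattern of "qcjbm": [0, 1, 2, 3, 4]
Patterns match
Same pattern = Yes


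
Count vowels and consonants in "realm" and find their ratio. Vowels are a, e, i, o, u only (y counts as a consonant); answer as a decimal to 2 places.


Word: "realm"
Vowels (a,e,i,o,u): 2
Consonants: 3
Ratio = 2/3
= 0.67


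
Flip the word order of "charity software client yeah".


Original: "charity software client yeah"
Words (1..n): charity | software | client | yeah
Reversed (n..1): yeah | client | software | charity
Result = "yeah client software charity"


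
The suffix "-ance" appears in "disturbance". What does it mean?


Suffix: -ance
Example: disturbance = disturb + -ance
Meaning = state of


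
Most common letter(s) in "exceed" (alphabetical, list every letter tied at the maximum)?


Word: "exceed"
Letter counts:
  'c': 1
  'd': 1
  'e': 3
  'x': 1
Maximum count = 3
Most frequent = 'e' (3 times each)


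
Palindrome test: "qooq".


Word: "qooq"
Reversed: "qooq"
Forward == Backward? qooq == qooq
Palindrome = Yes


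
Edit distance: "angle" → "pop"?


Word 1: "angle" (length 5)
Word 2: "pop" (length 3)
One optimal edit sequence (insert/delete/substitute each cost 1):
  1. delete 'a'  (+1)
  2. delete 'n'  (+1)
  3. substitute 'g' -> 'p'  (+1)
  4. substitute 'l' -> 'o'  (+1)
  5. substitute 'e' -> 'p'  (+1)
Total edit operations: 5
Edit distance = 5


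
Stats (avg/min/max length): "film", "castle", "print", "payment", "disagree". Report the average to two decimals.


Lengths: "film"=4, "castle"=6, "print"=5, "payment"=7, "disagree"=8
Sum = 30, Count = 5
Average = 30/5 = 6.00
= avg=6.00, min=4, max=8


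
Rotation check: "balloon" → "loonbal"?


Word: "balloon", Candidate: "loonbal"
Method: check if candidate is substring of word+word
"balloonballoon" contains "loonbal"? Yes
Is rotation = Yes


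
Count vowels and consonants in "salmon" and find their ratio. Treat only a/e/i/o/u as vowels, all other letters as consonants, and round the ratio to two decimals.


Word: "salmon"
Vowels (a,e,i,o,u): 2
Consonants: 4
Ratio = 2/4
= 0.50


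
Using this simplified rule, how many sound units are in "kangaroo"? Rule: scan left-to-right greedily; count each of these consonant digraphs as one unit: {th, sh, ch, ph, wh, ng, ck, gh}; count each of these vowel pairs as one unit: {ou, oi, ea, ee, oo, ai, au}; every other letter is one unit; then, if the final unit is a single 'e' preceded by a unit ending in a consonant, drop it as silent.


Word: "kangaroo" (8 letters)
Left-to-right scan:
  [1] 'k' (letter)
  [2] 'a' (letter)
  [3] 'ng' (digraph)
  [4] 'a' (letter)
  [5] 'r' (letter)
  [6] 'oo' (vowel-pair)
Units from scan: 6
Sound units = 6 units


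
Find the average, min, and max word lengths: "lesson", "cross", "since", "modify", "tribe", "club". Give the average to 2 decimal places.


Lengths: "lesson"=6, "cross"=5, "since"=5, "modify"=6, "tribe"=5, "club"=4
Sum = 31, Count = 6
Average = 31/6 = 5.17
= avg=5.17, min=4, max=6


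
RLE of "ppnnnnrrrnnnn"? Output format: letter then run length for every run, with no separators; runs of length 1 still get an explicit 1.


String: "ppnnnnrrrnnnn"
Scanning for consecutive runs:
  'p' x 2
  'n' x 4
  'r' x 3
  'n' x 4
RLE = "p2n4r3n4"


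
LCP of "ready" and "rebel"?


Word 1: "ready"
Word 2: "rebel"
Comparing from start:
  Pos 0: 'r' == 'r'
  Pos 1: 'e' == 'e'
  Pos 2: 'a' != 'b' (stop)
LCP = "re" (length 2)


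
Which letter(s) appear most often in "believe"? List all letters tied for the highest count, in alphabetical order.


Word: "believe"
Letter counts:
  'b': 1
  'e': 3
  'i': 1
  'l': 1
  'v': 1
Maximum count = 3
Most frequent = 'e' (3 times each)


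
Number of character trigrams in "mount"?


Word: "mount" (length 5)
Number of 3-grams = length - 3 + 1 = 5 - 3 + 1
= 3


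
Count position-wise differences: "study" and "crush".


Comparing character by character (same length = 5):
  Pos 0: 's' vs 'c' !=
  Pos 1: 't' vs 'r' !=
  Pos 2: 'u' vs 'u' =
  Pos 3: 'd' vs 's' !=
  Pos 4: 'y' vs 'h' !=
Hamming distance = 4


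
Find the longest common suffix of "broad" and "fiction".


Word 1: "broad"
Word 2: "fiction"
Comparing from end:
  Pos -1: 'd' != 'n' (stop)
LCS = "" (length 0)


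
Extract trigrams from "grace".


Word: "grace" (length 5)
Number of trigrams = 5 - 3 + 1 = 3
  Position 0: "gra"
  Position 1: "rac"
  Position 2: "ace"
Trigrams = "gra", "rac", "ace"


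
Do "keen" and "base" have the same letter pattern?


Pattern of "keen": [0, 1, 1, 2]
Pattern of "base": [0, 1, 2, 3]
Patterns do not match
Same pattern = No


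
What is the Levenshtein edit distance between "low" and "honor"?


Word 1: "low" (length 3)
Word 2: "honor" (length 5)
One optimal edit sequence (insert/delete/substitute each cost 1):
  1. insert 'h'  (+1)
  2. insert 'o'  (+1)
  3. substitute 'l' -> 'n'  (+1)
  4. keep 'o'
  5. substitute 'w' -> 'r'  (+1)
Total edit operations: 4
Edit distance = 4


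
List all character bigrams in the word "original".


Word: "original" (length 8)
Number of bigrams = 8 - 2 + 1 = 7
  Position 0: "or"
  Position 1: "ri"
  Position 2: "ig"
  Position 3: "gi"
  Position 4: "in"
  Position 5: "na"
  Position 6: "al"
Bigrams = "or", "ri", "ig", "gi", "in", "na", "al"


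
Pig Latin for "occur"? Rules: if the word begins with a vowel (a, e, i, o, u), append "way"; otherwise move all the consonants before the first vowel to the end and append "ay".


Word: "occur"
Starts with vowel → add 'way'
Pig Latin = "occurway"


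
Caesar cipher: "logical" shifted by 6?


Word: "logical"
Shift: 6
Each letter → (letter + shift) mod 26:
  'l' (11) + 6 = 17 → 'r'
  'o' (14) + 6 = 20 → 'u'
  'g' (6) + 6 = 12 → 'm'
  'i' (8) + 6 = 14 → 'o'
  'c' (2) + 6 = 8 → 'i'
  'a' (0) + 6 = 6 → 'g'
  'l' (11) + 6 = 17 → 'r'
Result = "rumoigr"


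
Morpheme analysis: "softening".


Word: "softening"
Morphemes: soft + -en + -ing
Each morpheme carries meaning
= 3 morphemes


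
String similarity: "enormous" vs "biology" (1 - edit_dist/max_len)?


Word 1: "enormous" (length 8)
Word 2: "biology" (length 7)
One optimal edit sequence:
  1. substitute 'e' -> 'b'  (+1)
  2. substitute 'n' -> 'i'  (+1)
  3. keep 'o'
  4. delete 'r'  (+1)
  5. substitute 'm' -> 'l'  (+1)
  6. keep 'o'
  7. substitute 'u' -> 'g'  (+1)
  8. substitute 's' -> 'y'  (+1)
Edit distance = 6
Max length = max(8, 7) = 8
Similarity = 1 - 6/8
= 0.2500


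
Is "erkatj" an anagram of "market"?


Word 1: "market" → sorted: aekmrt
Word 2: "erkatj" → sorted: aejkrt
Same letters? aekmrt != aejkrt
Anagram = No


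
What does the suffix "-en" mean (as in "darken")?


Suffix: -en
Example: darken = dark + -en
Meaning = to make / become


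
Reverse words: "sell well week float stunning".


Original: "sell well week float stunning"
Words (1..n): sell | well | week | float | stunning
Reversed (n..1): stunning | float | week | well | sell
Result = "stunning float week well sell"


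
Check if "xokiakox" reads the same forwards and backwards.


Word: "xokiakox"
Reversed: "xokaikox"
Forward == Backward? xokiakox != xokaikox
Palindrome = No


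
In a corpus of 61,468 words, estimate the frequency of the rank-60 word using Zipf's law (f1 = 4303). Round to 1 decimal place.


Zipf's law: f(r) = f(1) / r
f(1) = 4303
f(60) = 4303 / 60
= 71.7 occurrences


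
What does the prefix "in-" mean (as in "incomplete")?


Prefix: in-
Example: incomplete (in- + complete)
Meaning = not / into


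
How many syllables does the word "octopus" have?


Word: "octopus"
Syllable breakdown: oc-to-pus
Counting: 3 parts
= 3 syllables


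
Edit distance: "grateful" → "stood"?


Word 1: "grateful" (length 8)
Word 2: "stood" (length 5)
One optimal edit sequence (insert/delete/substitute each cost 1):
  1. delete 'g'  (+1)
  2. delete 'r'  (+1)
  3. substitute 'a' -> 's'  (+1)
  4. keep 't'
  5. delete 'e'  (+1)
  6. substitute 'f' -> 'o'  (+1)
  7. substitute 'u' -> 'o'  (+1)
  8. substitute 'l' -> 'd'  (+1)
Total edit operations: 7
Edit distance = 7


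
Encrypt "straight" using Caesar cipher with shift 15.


Word: "straight"
Shift: 15
Each letter → (letter + shift) mod 26:
  's' (18) + 15 = 7 → 'h'
  't' (19) + 15 = 8 → 'i'
  'r' (17) + 15 = 6 → 'g'
  'a' (0) + 15 = 15 → 'p'
  'i' (8) + 15 = 23 → 'x'
  'g' (6) + 15 = 21 → 'v'
  'h' (7) + 15 = 22 → 'w'
  't' (19) + 15 = 8 → 'i'
Result = "higpxvwi"


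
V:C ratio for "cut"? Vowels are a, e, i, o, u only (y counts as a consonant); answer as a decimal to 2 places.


Word: "cut"
Vowels (a,e,i,o,u): 1
Consonants: 2
Ratio = 1/2
= 0.50


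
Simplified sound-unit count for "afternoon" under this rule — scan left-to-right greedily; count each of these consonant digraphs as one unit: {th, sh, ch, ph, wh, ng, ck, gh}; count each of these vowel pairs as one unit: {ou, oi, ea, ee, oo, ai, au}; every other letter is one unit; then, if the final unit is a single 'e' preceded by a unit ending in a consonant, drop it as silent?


Word: "afternoon" (9 letters)
Left-to-right scan:
  (1) 'a' (letter)
  (2) 'f' (letter)
  (3) 't' (letter)
  (4) 'e' (letter)
  (5) 'r' (letter)
  (6) 'n' (letter)
  (7) 'oo' (vowel-pair)
  (8) 'n' (letter)
Units from scan: 8
Sound units = 8 units


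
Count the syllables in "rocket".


Word: "rocket"
Syllable breakdown: rock | et
Counting: 2 parts
= 2 syllables


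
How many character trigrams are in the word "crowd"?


Word: "crowd" (length 5)
Number of 3-grams = length - 3 + 1 = 5 - 3 + 1
= 3


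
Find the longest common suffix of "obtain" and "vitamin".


Word 1: "obtain"
Word 2: "vitamin"
Comparing from end:
  Pos -1: 'n' == 'n'
  Pos -2: 'i' == 'i'
  Pos -3: 'a' != 'm' (stop)
LCS = "in" (length 2)


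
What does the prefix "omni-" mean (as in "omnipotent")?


Prefix: omni-
Example: omnipotent (omni- + potent)
Meaning = all


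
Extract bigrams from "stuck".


Word: "stuck" (length 5)
Number of bigrams = 5 - 2 + 1 = 4
  Position 0: "st"
  Position 1: "tu"
  Position 2: "uc"
  Position 3: "ck"
Bigrams = "st", "tu", "uc", "ck"


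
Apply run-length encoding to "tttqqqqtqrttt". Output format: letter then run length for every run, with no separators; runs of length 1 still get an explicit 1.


String: "tttqqqqtqrttt"
Scanning for consecutive runs:
  't' x 3
  'q' x 4
  't' x 1
  'q' x 1
  'r' x 1
  't' x 3
RLE = "t3q4t1q1r1t3"


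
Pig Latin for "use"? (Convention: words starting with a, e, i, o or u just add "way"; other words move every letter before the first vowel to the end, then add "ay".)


Word: "use"
Starts with vowel → add 'way'
Pig Latin = "useway"


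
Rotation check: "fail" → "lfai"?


Word: "fail", Candidate: "lfai"
Method: check if candidate is substring of word+word
"failfail" contains "lfai"? Yes
Is rotation = Yes


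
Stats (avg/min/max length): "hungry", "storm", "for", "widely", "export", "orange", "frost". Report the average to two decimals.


Lengths: "hungry"=6, "storm"=5, "for"=3, "widely"=6, "export"=6, "orange"=6, "frost"=5
Sum = 37, Count = 7
Average = 37/7 = 5.29
= avg=5.29, min=3, max=6


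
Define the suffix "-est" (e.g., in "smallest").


Suffix: -est
Example: smallest (small + -est)
Meaning = most


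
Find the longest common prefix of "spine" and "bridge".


Word 1: "spine"
Word 2: "bridge"
Comparing from start:
  Pos 0: 's' != 'b' (stop)
LCP = "" (length 0)


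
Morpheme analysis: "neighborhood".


Word: "neighborhood"
Morphemes: neighbor | -hood
Each morpheme carries meaning
= 2 morphemes


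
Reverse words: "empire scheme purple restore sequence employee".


Original: "empire scheme purple restore sequence employee"
Words (1..n): empire | scheme | purple | restore | sequence | employee
Reversed (n..1): employee | sequence | restore | purple | scheme | empire
Result = "employee sequence restore purple scheme empire"


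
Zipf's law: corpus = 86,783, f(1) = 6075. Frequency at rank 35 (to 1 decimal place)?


Zipf's law: f(r) = f(1) / r
f(1) = 6075
f(35) = 6075 / 35
= 173.6 occurrences


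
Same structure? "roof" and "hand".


Pattern of "roof": [0, 1, 1, 2]
Pattern of "hand": [0, 1, 2, 3]
Patterns do not match
Same pattern = No


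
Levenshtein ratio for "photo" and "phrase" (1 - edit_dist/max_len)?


Word 1: "photo" (length 5)
Word 2: "phrase" (length 6)
One optimal edit sequence:
  1. keep 'p'
  2. keep 'h'
  3. insert 'r'  (+1)
  4. substitute 'o' -> 'a'  (+1)
  5. substitute 't' -> 's'  (+1)
  6. substitute 'o' -> 'e'  (+1)
Edit distance = 4
Max length = max(5, 6) = 6
Similarity = 1 - 4/6
= 0.3333


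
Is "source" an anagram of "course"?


Word 1: "course" → sorted: ceorsu
Word 2: "source" → sorted: ceorsu
Same letters? ceorsu == ceorsu
Anagram = Yes


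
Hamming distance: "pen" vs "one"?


Comparing character by character (same length = 3):
  Pos 0: 'p' vs 'o' !=
  Pos 1: 'e' vs 'n' !=
  Pos 2: 'n' vs 'e' !=
Hamming distance = 3


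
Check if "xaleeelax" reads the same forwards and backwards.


Word: "xaleeelax"
Reversed: "xaleeelax"
Forward == Backward? xaleeelax == xaleeelax
Palindrome = Yes


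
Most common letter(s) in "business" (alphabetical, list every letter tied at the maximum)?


Word: "business"
Letter counts:
  'b': 1
  'e': 1
  'i': 1
  'n': 1
  's': 3
  'u': 1
Maximum count = 3
Most frequent = 's' (3 times each)


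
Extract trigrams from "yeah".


Word: "yeah" (length 4)
Number of trigrams = 4 - 3 + 1 = 2
  Position 0: "yea"
  Position 1: "eah"
Trigrams = "yea", "eah"


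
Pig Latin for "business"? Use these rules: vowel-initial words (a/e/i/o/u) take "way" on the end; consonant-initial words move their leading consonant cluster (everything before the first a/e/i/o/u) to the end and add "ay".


Word: "business"
Starts with consonant(s) → move to end, add 'ay'
Consonant cluster: "b"
Pig Latin = "usinessbay"


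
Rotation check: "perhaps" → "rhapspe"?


Word: "perhaps", Candidate: "rhapspe"
Method: check if candidate is substring of word+word
"perhapsperhaps" contains "rhapspe"? Yes
Is rotation = Yes


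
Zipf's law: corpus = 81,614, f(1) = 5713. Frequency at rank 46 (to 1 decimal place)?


Zipf's law: f(r) = f(1) / r
f(1) = 5713
f(46) = 5713 / 46
= 124.2 occurrences


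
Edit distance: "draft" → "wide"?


Word 1: "draft" (length 5)
Word 2: "wide" (length 4)
One optimal edit sequence (insert/delete/substitute each cost 1):
  1. delete 'd'  (+1)
  2. substitute 'r' -> 'w'  (+1)
  3. substitute 'a' -> 'i'  (+1)
  4. substitute 'f' -> 'd'  (+1)
  5. substitute 't' -> 'e'  (+1)
Total edit operations: 5
Edit distance = 5


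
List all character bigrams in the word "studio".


Word: "studio" (length 6)
Number of bigrams = 6 - 2 + 1 = 5
  Position 0: "st"
  Position 1: "tu"
  Position 2: "ud"
  Position 3: "di"
  Position 4: "io"
Bigrams = "st", "tu", "ud", "di", "io"


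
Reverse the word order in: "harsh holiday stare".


Original: "harsh holiday stare"
Words (1..n): harsh | holiday | stare
Reversed (n..1): stare | holiday | harsh
Result = "stare holiday harsh"


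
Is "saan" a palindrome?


Word: "saan"
Reversed: "naas"
Forward == Backward? saan != naas
Palindrome = No


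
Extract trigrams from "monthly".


Word: "monthly" (length 7)
Number of trigrams = 7 - 3 + 1 = 5
  Position 0: "mon"
  Position 1: "ont"
  Position 2: "nth"
  Position 3: "thl"
  Position 4: "hly"
Trigrams = "mon", "ont", "nth", "thl", "hly"


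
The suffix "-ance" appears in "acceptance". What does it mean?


Suffix: -ance
As in: acceptance -> accept + -ance
Meaning = state of


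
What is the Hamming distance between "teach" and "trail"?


Comparing character by character (same length = 5):
  Pos 0: 't' vs 't' =
  Pos 1: 'e' vs 'r' !=
  Pos 2: 'a' vs 'a' =
  Pos 3: 'c' vs 'i' !=
  Pos 4: 'h' vs 'l' !=
Hamming distance = 3


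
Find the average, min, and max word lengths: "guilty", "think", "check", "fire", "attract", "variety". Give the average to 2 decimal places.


Lengths: "guilty"=6, "think"=5, "check"=5, "fire"=4, "attract"=7, "variety"=7
Sum = 34, Count = 6
Average = 34/6 = 5.67
= avg=5.67, min=4, max=7


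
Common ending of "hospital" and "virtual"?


Word 1: "hospital"
Word 2: "virtual"
Comparing from end:
  Pos -1: 'l' == 'l'
  Pos -2: 'a' == 'a'
  Pos -3: 't' != 'u' (stop)
LCS = "al" (length 2)


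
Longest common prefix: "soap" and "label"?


Word 1: "soap"
Word 2: "label"
Comparing from start:
  Pos 0: 's' != 'l' (stop)
LCP = "" (length 0)


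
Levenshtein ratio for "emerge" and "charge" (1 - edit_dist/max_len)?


Word 1: "emerge" (length 6)
Word 2: "charge" (length 6)
One optimal edit sequence:
  1. substitute 'e' -> 'c'  (+1)
  2. substitute 'm' -> 'h'  (+1)
  3. substitute 'e' -> 'a'  (+1)
  4. keep 'r'
  5. keep 'g'
  6. keep 'e'
Edit distance = 3
Max length = max(6, 6) = 6
Similarity = 1 - 3/6
= 0.5000


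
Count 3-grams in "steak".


Word: "steak" (length 5)
Number of 3-grams = length - 3 + 1 = 5 - 3 + 1
= 3


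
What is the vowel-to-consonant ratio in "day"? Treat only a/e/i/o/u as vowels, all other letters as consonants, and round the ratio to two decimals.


Word: "day"
Vowels (a,e,i,o,u): 1
Consonants: 2
Ratio = 1/2
= 0.50


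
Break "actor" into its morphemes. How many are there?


Word: "actor"
Morphemes: act + -or
Each morpheme carries meaning
= 2 morphemes


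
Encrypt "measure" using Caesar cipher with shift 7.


Word: "measure"
Shift: 7
Each letter → (letter + shift) mod 26:
  'm' (12) + 7 = 19 → 't'
  'e' (4) + 7 = 11 → 'l'
  'a' (0) + 7 = 7 → 'h'
  's' (18) + 7 = 25 → 'z'
  'u' (20) + 7 = 1 → 'b'
  'r' (17) + 7 = 24 → 'y'
  'e' (4) + 7 = 11 → 'l'
Result = "tlhzbyl"


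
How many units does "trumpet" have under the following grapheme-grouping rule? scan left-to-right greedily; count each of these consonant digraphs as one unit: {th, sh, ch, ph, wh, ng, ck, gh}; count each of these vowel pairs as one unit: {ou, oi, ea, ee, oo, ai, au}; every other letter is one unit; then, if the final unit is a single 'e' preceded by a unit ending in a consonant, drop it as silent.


Word: "trumpet" (7 letters)
Left-to-right scan:
  1. 't' (letter)
  2. 'r' (letter)
  3. 'u' (letter)
  4. 'm' (letter)
  5. 'p' (letter)
  6. 'e' (letter)
  7. 't' (letter)
Units from scan: 7
Sound units = 7 units


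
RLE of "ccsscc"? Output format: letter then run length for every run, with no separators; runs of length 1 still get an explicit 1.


String: "ccsscc"
Scanning for consecutive runs:
  'c' x 2
  's' x 2
  'c' x 2
RLE = "c2s2c2"


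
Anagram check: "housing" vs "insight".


Word 1: "housing" → sorted: ghinosu
Word 2: "insight" → sorted: ghiinst
Same letters? ghinosu != ghiinst
Anagram = No


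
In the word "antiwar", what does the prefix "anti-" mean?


Prefix: anti-
Example: antiwar (anti- + war)
Meaning = against


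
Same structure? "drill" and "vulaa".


Pattern of "drill": [0, 1, 2, 3, 3]
Pattern of "vulaa": [0, 1, 2, 3, 3]
Patterns match
Same pattern = Yes


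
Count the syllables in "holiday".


Word: "holiday"
Syllable breakdown: hol / i / day
Counting: 3 parts
= 3 syllables


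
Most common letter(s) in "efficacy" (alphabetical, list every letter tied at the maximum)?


Word: "efficacy"
Letter counts:
  'a': 1
  'c': 2
  'e': 1
  'f': 2
  'i': 1
  'y': 1
Maximum count = 2
Most frequent = 'c', 'f' (2 times each)


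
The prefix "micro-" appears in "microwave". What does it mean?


Prefix: micro-
Example: microwave (micro- + wave)
Meaning = small


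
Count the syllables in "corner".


Word: "corner"
Syllable breakdown: cor / ner
Counting: 2 parts
= 2 syllables


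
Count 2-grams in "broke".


Word: "broke" (length 5)
Number of 2-grams = length - 2 + 1 = 5 - 2 + 1
= 4


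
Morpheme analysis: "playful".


Word: "playful"
Morphemes: play / -ful
Each morpheme carries meaning
= 2 morphemes


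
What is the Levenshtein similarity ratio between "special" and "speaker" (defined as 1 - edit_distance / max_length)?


Word 1: "special" (length 7)
Word 2: "speaker" (length 7)
One optimal edit sequence:
  1. keep 's'
  2. keep 'p'
  3. keep 'e'
  4. substitute 'c' -> 'a'  (+1)
  5. substitute 'i' -> 'k'  (+1)
  6. substitute 'a' -> 'e'  (+1)
  7. substitute 'l' -> 'r'  (+1)
Edit distance = 4
Max length = max(7, 7) = 7
Similarity = 1 - 4/7
= 0.4286


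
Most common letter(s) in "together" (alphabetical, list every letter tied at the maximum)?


Word: "together"
Letter counts:
  'e': 2
  'g': 1
  'h': 1
  'o': 1
  'r': 1
  't': 2
Maximum count = 2
Most frequent = 'e', 't' (2 times each)


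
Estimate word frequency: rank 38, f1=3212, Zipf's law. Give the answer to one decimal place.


Zipf's law: f(r) = f(1) / r
f(1) = 3212
f(38) = 3212 / 38
= 84.5 occurrences


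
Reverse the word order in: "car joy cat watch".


Original: "car joy cat watch"
Words (1..n): car | joy | cat | watch
Reversed (n..1): watch | cat | joy | car
Result = "watch cat joy car"


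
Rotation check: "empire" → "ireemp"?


Word: "empire", Candidate: "ireemp"
Method: check if candidate is substring of word+word
"empireempire" contains "ireemp"? Yes
Is rotation = Yes


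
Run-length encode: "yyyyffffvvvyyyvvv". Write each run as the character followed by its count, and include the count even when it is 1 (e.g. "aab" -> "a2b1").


String: "yyyyffffvvvyyyvvv"
Scanning for consecutive runs:
  'y' x 4
  'f' x 4
  'v' x 3
  'y' x 3
  'v' x 3
RLE = "y4f4v3y3v3"


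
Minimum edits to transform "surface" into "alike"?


Word 1: "surface" (length 7)
Word 2: "alike" (length 5)
One optimal edit sequence (insert/delete/substitute each cost 1):
  1. delete 's'  (+1)
  2. delete 'u'  (+1)
  3. substitute 'r' -> 'a'  (+1)
  4. substitute 'f' -> 'l'  (+1)
  5. substitute 'a' -> 'i'  (+1)
  6. substitute 'c' -> 'k'  (+1)
  7. keep 'e'
Total edit operations: 6
Edit distance = 6


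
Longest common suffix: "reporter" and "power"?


Word 1: "reporter"
Word 2: "power"
Comparing from end:
  Pos -1: 'r' == 'r'
  Pos -2: 'e' == 'e'
  Pos -3: 't' != 'w' (stop)
LCS = "er" (length 2)


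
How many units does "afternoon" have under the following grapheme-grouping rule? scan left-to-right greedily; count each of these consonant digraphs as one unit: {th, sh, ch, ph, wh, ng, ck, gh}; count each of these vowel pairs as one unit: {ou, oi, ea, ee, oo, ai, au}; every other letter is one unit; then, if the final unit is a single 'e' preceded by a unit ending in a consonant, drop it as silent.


Word: "afternoon" (9 letters)
Left-to-right scan:
  [1] 'a' (letter)
  [2] 'f' (letter)
  [3] 't' (letter)
  [4] 'e' (letter)
  [5] 'r' (letter)
  [6] 'n' (letter)
  [7] 'oo' (vowel-pair)
  [8] 'n' (letter)
Units from scan: 8
Sound units = 8 units


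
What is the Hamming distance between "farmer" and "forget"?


Comparing character by character (same length = 6):
  Pos 0: 'f' vs 'f' =
  Pos 1: 'a' vs 'o' !=
  Pos 2: 'r' vs 'r' =
  Pos 3: 'm' vs 'g' !=
  Pos 4: 'e' vs 'e' =
  Pos 5: 'r' vs 't' !=
Hamming distance = 3


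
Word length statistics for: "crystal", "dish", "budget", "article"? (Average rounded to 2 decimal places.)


Lengths: "crystal"=7, "dish"=4, "budget"=6, "article"=7
Sum = 24, Count = 4
Average = 24/4 = 6.00
= avg=6.00, min=4, max=7


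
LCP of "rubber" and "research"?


Word 1: "rubber"
Word 2: "research"
Comparing from start:
  Pos 0: 'r' == 'r'
  Pos 1: 'u' != 'e' (stop)
LCP = "r" (length 1)


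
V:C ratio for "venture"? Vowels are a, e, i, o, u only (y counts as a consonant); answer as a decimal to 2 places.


Word: "venture"
Vowels (a,e,i,o,u): 3
Consonants: 4
Ratio = 3/4
= 0.75


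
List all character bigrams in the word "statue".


Word: "statue" (length 6)
Number of bigrams = 6 - 2 + 1 = 5
  Position 0: "st"
  Position 1: "ta"
  Position 2: "at"
  Position 3: "tu"
  Position 4: "ue"
Bigrams = "st", "ta", "at", "tu", "ue"


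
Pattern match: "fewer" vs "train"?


Pattern of "fewer": [0, 1, 2, 1, 3]
Pattern of "train": [0, 1, 2, 3, 4]
Patterns do not match
Same pattern = No


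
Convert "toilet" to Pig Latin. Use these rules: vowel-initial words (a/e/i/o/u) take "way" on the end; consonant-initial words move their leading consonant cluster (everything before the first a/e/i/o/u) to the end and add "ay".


Word: "toilet"
Starts with consonant(s) → move to end, add 'ay'
Consonant cluster: "t"
Pig Latin = "oilettay"


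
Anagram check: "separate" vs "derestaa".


Word 1: "separate" → sorted: aaeeprst
Word 2: "derestaa" → sorted: aadeerst
Same letters? aaeeprst != aadeerst
Anagram = No


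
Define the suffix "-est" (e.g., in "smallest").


Suffix: -est
Example: smallest (small + -est)
Meaning = most


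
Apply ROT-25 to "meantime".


Word: "meantime"
Shift: 25
Each letter → (letter + shift) mod 26:
  'm' (12) + 25 = 11 → 'l'
  'e' (4) + 25 = 3 → 'd'
  'a' (0) + 25 = 25 → 'z'
  'n' (13) + 25 = 12 → 'm'
  't' (19) + 25 = 18 → 's'
  'i' (8) + 25 = 7 → 'h'
  'm' (12) + 25 = 11 → 'l'
  'e' (4) + 25 = 3 → 'd'
Result = "ldzmshld"
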